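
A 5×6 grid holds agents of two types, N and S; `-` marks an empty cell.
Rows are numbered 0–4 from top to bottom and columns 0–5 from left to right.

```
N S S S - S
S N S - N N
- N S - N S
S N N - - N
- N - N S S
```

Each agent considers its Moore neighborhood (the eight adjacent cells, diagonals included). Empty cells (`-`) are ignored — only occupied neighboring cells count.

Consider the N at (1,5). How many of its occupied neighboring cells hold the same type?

2

Occupied neighbors of (1,5): (0,5)=S, (1,4)=N, (2,4)=N, (2,5)=S.
Same type (N): 2 of 4.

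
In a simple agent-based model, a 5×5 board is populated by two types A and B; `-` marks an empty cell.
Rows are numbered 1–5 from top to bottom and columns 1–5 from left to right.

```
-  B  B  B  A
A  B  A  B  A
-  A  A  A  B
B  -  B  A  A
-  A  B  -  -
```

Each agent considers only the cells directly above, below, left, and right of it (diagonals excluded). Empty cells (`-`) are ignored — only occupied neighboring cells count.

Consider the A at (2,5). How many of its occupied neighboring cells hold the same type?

1

Occupied neighbors of (2,5): (1,5)=A, (3,5)=B, (2,4)=B.
Same type (A): 1 of 3.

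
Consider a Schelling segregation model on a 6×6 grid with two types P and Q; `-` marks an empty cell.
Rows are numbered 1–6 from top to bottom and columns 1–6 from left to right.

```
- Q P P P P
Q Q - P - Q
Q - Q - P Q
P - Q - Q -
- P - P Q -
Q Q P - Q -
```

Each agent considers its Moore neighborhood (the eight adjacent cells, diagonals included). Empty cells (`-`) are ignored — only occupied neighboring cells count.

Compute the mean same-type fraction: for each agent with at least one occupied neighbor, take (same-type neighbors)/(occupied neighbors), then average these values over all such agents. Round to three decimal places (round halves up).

Row 1: (1,2)Q 2/3 · (1,3)P 2/4 · (1,4)P 3/3 · (1,5)P 3/4 · (1,6)P 1/2
Row 2: (2,1)Q 3/3 · (2,2)Q 4/5 · (2,4)P 4/5 · (2,6)Q 1/4
Row 3: (3,1)Q 2/3 · (3,3)Q 2/3 · (3,5)P 1/4 · (3,6)Q 2/3
Row 4: (4,1)P 1/2 · (4,3)Q 1/3 · (4,5)Q 2/4
Row 5: (5,2)P 2/5 · (5,4)P 1/5 · (5,5)Q 2/3
Row 6: (6,1)Q 1/2 · (6,2)Q 1/3 · (6,3)P 2/3 · (6,5)Q 1/2
Sum over 23 agents: 2/3 + 2/4 + 3/3 + 3/4 + 1/2 + 3/3 + 4/5 + 4/5 + 1/4 + 2/3 + 2/3 + 1/4 + 2/3 + 1/2 + 1/3 + 2/4 + 2/5 + 1/5 + 2/3 + 1/2 + 1/3 + 2/3 + 1/2 = 787/60; mean = 787/60 ÷ 23 = 787/1380 = 0.570289… → 0.570.

0.570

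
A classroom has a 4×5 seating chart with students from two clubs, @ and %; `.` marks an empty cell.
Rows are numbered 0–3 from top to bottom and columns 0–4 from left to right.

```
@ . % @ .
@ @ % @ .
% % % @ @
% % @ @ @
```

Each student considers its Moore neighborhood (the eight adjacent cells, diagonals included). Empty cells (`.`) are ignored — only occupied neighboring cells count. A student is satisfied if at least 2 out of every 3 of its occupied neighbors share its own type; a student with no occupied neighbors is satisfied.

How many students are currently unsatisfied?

10

Row 0: (0,0)@ 2/2 ok · (0,2)% 1/4 unhappy · (0,3)@ 1/3 unhappy
Row 1: (1,0)@ 2/4 unhappy · (1,1)@ 2/7 unhappy · (1,2)% 3/7 unhappy · (1,3)@ 3/6 unhappy
Row 2: (2,0)% 3/5 unhappy · (2,1)% 5/8 unhappy · (2,2)% 3/8 unhappy · (2,3)@ 5/7 ok · (2,4)@ 4/4 ok
Row 3: (3,0)% 3/3 ok · (3,1)% 4/5 ok · (3,2)@ 2/5 unhappy · (3,3)@ 4/5 ok · (3,4)@ 3/3 ok
Unsatisfied: (0,2), (0,3), (1,0), (1,1), (1,2), (1,3), (2,0), (2,1), (2,2), (3,2) — 10 in total.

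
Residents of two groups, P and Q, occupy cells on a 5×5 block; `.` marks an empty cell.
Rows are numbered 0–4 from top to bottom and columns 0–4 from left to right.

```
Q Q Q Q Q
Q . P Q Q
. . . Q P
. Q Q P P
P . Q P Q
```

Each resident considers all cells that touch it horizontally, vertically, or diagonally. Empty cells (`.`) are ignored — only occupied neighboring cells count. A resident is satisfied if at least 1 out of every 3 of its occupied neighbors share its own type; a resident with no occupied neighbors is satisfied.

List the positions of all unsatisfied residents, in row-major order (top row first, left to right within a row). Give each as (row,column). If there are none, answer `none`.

(1,2), (4,0), (4,4)

Row 0: (0,0)Q 2/2 ok · (0,1)Q 3/4 ok · (0,2)Q 3/4 ok · (0,3)Q 4/5 ok · (0,4)Q 3/3 ok
Row 1: (1,0)Q 2/2 ok · (1,2)P 0/5 unhappy · (1,3)Q 5/7 ok · (1,4)Q 4/5 ok
Row 2: (2,3)Q 3/7 ok · (2,4)P 2/5 ok
Row 3: (3,1)Q 2/3 ok · (3,2)Q 3/5 ok · (3,3)P 3/7 ok · (3,4)P 3/5 ok
Row 4: (4,0)P 0/1 unhappy · (4,2)Q 2/4 ok · (4,3)P 2/5 ok · (4,4)Q 0/3 unhappy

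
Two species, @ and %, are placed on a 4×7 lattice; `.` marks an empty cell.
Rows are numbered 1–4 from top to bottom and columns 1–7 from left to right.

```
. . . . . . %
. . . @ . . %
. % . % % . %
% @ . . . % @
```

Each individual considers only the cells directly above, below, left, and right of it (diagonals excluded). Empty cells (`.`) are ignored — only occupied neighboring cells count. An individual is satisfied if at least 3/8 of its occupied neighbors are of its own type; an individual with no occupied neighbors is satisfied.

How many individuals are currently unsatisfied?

6

(1,7)% 1/1 satisfied
(2,4)@ 0/1 not
(2,7)% 2/2 satisfied
(3,2)% 0/1 not
(3,4)% 1/2 satisfied
(3,5)% 1/1 satisfied
(3,7)% 1/2 satisfied
(4,1)% 0/1 not
(4,2)@ 0/2 not
(4,6)% 0/1 not
(4,7)@ 0/2 not
Unsatisfied: (2,4), (3,2), (4,1), (4,2), (4,6), (4,7) — 6 in total.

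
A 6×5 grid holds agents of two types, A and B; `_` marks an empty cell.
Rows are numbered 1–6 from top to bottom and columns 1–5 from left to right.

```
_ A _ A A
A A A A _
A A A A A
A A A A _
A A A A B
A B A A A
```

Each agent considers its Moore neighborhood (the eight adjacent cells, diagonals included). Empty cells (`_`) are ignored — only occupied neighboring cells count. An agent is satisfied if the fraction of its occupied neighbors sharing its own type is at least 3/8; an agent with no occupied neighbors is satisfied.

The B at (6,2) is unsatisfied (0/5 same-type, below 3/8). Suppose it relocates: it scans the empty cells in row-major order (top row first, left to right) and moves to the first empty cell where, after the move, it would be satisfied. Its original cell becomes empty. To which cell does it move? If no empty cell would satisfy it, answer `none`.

Vacating (6,2). Empty cells in order:
  (1,1): 0/3 same-type → still unsatisfied.
  (1,3): 0/5 same-type → still unsatisfied.
  (2,5): 0/5 same-type → still unsatisfied.
  (4,5): 1/5 same-type → still unsatisfied.

none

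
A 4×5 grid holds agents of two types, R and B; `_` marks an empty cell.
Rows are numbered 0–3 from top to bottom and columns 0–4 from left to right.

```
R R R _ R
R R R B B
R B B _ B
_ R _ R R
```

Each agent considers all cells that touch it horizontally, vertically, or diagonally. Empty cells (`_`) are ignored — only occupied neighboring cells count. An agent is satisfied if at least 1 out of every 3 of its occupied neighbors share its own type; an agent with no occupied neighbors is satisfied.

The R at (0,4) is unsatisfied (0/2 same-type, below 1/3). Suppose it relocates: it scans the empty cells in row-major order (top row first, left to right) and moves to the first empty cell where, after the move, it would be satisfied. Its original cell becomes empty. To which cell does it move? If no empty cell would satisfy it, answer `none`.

Vacating (0,4). Empty cells in order:
  (0,3): 2/4 same-type → satisfied — stop here.

(0,3)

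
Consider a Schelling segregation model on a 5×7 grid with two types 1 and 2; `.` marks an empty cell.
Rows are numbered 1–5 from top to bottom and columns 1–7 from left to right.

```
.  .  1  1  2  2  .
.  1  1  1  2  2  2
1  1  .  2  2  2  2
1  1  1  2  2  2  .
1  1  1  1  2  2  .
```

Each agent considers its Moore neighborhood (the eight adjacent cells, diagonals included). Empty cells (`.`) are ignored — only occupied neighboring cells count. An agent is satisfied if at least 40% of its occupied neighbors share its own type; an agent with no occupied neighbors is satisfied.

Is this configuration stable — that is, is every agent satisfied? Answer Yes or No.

Yes

Row 1: (1,3)1 4/4 satisfied · (1,4)1 3/5 satisfied · (1,5)2 3/5 satisfied · (1,6)2 4/4 satisfied
Row 2: (2,2)1 4/4 satisfied · (2,3)1 5/6 satisfied · (2,4)1 3/7 satisfied · (2,5)2 6/8 satisfied · (2,6)2 7/7 satisfied · (2,7)2 4/4 satisfied
Row 3: (3,1)1 4/4 satisfied · (3,2)1 6/6 satisfied · (3,4)2 4/7 satisfied · (3,5)2 7/8 satisfied · (3,6)2 7/7 satisfied · (3,7)2 4/4 satisfied
Row 4: (4,1)1 5/5 satisfied · (4,2)1 7/7 satisfied · (4,3)1 5/7 satisfied · (4,4)2 4/7 satisfied · (4,5)2 7/8 satisfied · (4,6)2 6/6 satisfied
Row 5: (5,1)1 3/3 satisfied · (5,2)1 5/5 satisfied · (5,3)1 4/5 satisfied · (5,4)1 2/5 satisfied · (5,5)2 4/5 satisfied · (5,6)2 3/3 satisfied
All meet the threshold, so the configuration is stable.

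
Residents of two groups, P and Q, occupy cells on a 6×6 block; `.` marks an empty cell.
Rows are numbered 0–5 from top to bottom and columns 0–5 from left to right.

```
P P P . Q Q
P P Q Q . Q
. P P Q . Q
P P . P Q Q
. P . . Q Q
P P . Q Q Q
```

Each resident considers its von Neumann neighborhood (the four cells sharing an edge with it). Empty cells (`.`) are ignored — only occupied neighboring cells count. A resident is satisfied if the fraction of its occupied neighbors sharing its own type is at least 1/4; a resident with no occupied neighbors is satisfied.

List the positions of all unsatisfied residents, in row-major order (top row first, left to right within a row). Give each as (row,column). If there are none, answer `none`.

(3,3)

(0,0)P 2/2 ok
(0,1)P 3/3 ok
(0,2)P 1/2 ok
(0,4)Q 1/1 ok
(0,5)Q 2/2 ok
(1,0)P 2/2 ok
(1,1)P 3/4 ok
(1,2)Q 1/4 ok
(1,3)Q 2/2 ok
(1,5)Q 2/2 ok
(2,1)P 3/3 ok
(2,2)P 1/3 ok
(2,3)Q 1/3 ok
(2,5)Q 2/2 ok
(3,0)P 1/1 ok
(3,1)P 3/3 ok
(3,3)P 0/2 unhappy
(3,4)Q 2/3 ok
(3,5)Q 3/3 ok
(4,1)P 2/2 ok
(4,4)Q 3/3 ok
(4,5)Q 3/3 ok
(5,0)P 1/1 ok
(5,1)P 2/2 ok
(5,3)Q 1/1 ok
(5,4)Q 3/3 ok
(5,5)Q 2/2 ok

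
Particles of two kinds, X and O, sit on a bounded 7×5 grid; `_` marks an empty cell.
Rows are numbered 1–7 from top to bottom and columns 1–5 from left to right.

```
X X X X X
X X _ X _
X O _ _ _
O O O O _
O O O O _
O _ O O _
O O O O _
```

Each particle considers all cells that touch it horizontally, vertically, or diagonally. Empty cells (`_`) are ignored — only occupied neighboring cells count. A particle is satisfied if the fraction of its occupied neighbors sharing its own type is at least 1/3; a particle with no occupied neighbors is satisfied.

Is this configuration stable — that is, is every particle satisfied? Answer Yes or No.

(1,1)X 3/3 ok
(1,2)X 4/4 ok
(1,3)X 4/4 ok
(1,4)X 3/3 ok
(1,5)X 2/2 ok
(2,1)X 4/5 ok
(2,2)X 5/6 ok
(2,4)X 3/3 ok
(3,1)X 2/5 ok
(3,2)O 3/6 ok
(4,1)O 4/5 ok
(4,2)O 6/7 ok
(4,3)O 6/6 ok
(4,4)O 3/3 ok
(5,1)O 4/4 ok
(5,2)O 7/7 ok
(5,3)O 7/7 ok
(5,4)O 5/5 ok
(6,1)O 4/4 ok
(6,3)O 7/7 ok
(6,4)O 5/5 ok
(7,1)O 2/2 ok
(7,2)O 4/4 ok
(7,3)O 4/4 ok
(7,4)O 3/3 ok
All meet the threshold, so the configuration is stable.

Yes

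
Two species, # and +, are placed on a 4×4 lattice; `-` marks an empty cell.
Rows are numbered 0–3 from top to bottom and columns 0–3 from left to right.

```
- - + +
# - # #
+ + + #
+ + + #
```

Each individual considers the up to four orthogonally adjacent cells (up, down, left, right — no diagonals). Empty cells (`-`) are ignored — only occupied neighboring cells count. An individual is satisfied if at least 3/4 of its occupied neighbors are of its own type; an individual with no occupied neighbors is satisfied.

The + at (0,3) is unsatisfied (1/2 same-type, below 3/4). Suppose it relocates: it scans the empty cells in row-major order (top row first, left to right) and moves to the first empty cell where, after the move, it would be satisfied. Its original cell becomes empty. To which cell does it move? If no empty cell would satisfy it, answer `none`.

Vacating (0,3). Empty cells in order:
  (0,0): 0/1 same-type → still unsatisfied.
  (0,1): 1/1 same-type → satisfied — stop here.

(0,1)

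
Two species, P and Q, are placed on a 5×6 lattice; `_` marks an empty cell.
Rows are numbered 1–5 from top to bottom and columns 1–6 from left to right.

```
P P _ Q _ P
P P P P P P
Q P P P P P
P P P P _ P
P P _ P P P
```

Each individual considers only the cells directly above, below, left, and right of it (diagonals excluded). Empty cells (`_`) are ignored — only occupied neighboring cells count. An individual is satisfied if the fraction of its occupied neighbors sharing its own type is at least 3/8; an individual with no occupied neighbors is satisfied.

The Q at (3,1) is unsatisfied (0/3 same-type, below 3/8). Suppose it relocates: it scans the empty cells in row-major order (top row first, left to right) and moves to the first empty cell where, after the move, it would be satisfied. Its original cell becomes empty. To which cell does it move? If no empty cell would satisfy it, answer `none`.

Vacating (3,1). Empty cells in order:
  (1,3): 1/3 same-type → still unsatisfied.
  (1,5): 1/3 same-type → still unsatisfied.
  (4,5): 0/4 same-type → still unsatisfied.
  (5,3): 0/3 same-type → still unsatisfied.

none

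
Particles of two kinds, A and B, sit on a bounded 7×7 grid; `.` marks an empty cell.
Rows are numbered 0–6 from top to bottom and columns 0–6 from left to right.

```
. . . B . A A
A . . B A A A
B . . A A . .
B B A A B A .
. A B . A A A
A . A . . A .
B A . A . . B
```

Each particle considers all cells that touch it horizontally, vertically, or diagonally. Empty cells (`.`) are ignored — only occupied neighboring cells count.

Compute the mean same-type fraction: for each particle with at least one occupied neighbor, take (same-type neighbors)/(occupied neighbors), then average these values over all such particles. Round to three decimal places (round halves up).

Row 0: (0,3)B 1/2 · (0,5)A 4/4 · (0,6)A 3/3
Row 1: (1,0)A 0/1 · (1,3)B 1/4 · (1,4)A 4/6 · (1,5)A 5/5 · (1,6)A 3/3
Row 2: (2,0)B 2/3 · (2,3)A 4/6 · (2,4)A 5/7
Row 3: (3,0)B 2/3 · (3,1)B 3/5 · (3,2)A 3/5 · (3,3)A 4/6 · (3,4)B 0/6 · (3,5)A 4/5
Row 4: (4,1)A 3/6 · (4,2)B 1/5 · (4,4)A 4/5 · (4,5)A 4/5 · (4,6)A 3/3
Row 5: (5,0)A 2/3 · (5,2)A 3/4 · (5,5)A 3/4
Row 6: (6,0)B 0/2 · (6,1)A 2/3 · (6,3)A 1/1 · (6,6)B 0/1
Sum over 29 particles: 1/2 + 4/4 + 3/3 + 0/1 + 1/4 + 4/6 + 5/5 + 3/3 + 2/3 + 4/6 + 5/7 + 2/3 + 3/5 + 3/5 + 4/6 + 0/6 + 4/5 + 3/6 + 1/5 + 4/5 + 4/5 + 3/3 + 2/3 + 3/4 + 3/4 + 0/2 + 2/3 + 1/1 + 0/1 = 7531/420; mean = 7531/420 ÷ 29 = 7531/12180 = 0.618308… → 0.618.

0.618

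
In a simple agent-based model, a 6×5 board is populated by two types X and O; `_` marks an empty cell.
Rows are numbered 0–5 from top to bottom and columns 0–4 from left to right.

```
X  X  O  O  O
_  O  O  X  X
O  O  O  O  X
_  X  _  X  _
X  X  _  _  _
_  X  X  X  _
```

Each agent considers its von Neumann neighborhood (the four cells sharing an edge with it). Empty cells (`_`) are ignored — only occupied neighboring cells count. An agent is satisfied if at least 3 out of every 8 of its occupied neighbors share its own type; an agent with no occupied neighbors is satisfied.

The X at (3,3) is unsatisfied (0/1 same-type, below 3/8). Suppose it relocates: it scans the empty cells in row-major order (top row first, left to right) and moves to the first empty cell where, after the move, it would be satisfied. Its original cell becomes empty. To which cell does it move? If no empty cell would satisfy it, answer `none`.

Vacating (3,3). Empty cells in order:
  (1,0): 1/3 same-type → still unsatisfied.
  (3,0): 2/3 same-type → satisfied — stop here.

(3,0)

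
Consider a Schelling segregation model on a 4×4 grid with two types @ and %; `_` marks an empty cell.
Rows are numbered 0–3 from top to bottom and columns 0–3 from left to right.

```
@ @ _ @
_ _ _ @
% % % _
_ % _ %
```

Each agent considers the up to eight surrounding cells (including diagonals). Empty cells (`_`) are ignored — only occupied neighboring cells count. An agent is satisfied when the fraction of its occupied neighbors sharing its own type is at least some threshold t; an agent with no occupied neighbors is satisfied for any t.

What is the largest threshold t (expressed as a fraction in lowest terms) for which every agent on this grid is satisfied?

1/2

(0,0)@ 1/1
(0,1)@ 1/1
(0,3)@ 1/1
(1,3)@ 1/2
(2,0)% 2/2
(2,1)% 3/3
(2,2)% 3/4
(3,1)% 3/3
(3,3)% 1/1
The smallest same-type fraction is 1/2 at (1,3), which reduces to 1/2. Any threshold above that leaves this agent unsatisfied.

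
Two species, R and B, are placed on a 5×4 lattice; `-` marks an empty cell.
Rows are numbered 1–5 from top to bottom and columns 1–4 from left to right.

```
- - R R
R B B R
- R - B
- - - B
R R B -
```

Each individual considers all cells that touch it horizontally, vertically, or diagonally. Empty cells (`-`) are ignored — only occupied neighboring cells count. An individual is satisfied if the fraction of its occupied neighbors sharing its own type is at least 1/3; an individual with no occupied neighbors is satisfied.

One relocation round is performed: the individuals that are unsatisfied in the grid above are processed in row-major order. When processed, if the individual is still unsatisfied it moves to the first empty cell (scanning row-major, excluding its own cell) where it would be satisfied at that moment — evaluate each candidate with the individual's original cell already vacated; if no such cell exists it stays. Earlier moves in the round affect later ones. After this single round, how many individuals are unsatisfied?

0

Initially unsatisfied (in order): (2,2).
  (2,2) → (1,2).
Resulting grid:
- B R R
R - B R
- R - B
- - - B
R R B -
All satisfied now.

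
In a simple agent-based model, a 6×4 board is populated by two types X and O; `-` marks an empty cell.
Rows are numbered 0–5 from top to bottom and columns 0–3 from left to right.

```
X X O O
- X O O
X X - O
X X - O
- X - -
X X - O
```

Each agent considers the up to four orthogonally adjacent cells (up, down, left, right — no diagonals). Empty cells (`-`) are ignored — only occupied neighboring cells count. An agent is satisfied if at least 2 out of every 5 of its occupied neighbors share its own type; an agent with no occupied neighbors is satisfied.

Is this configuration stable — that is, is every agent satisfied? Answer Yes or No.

Yes

Row 0: (0,0)X 1/1 ok · (0,1)X 2/3 ok · (0,2)O 2/3 ok · (0,3)O 2/2 ok
Row 1: (1,1)X 2/3 ok · (1,2)O 2/3 ok · (1,3)O 3/3 ok
Row 2: (2,0)X 2/2 ok · (2,1)X 3/3 ok · (2,3)O 2/2 ok
Row 3: (3,0)X 2/2 ok · (3,1)X 3/3 ok · (3,3)O 1/1 ok
Row 4: (4,1)X 2/2 ok
Row 5: (5,0)X 1/1 ok · (5,1)X 2/2 ok · (5,3)O 0/0 ok
All meet the threshold, so the configuration is stable.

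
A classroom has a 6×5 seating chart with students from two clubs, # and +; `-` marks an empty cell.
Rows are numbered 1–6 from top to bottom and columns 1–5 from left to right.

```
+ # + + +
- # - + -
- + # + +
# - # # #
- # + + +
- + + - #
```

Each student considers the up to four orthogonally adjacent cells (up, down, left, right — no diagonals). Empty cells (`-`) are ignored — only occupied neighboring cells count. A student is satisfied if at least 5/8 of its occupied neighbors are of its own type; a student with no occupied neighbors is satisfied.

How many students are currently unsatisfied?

Row 1: (1,1)+ 0/1 ✗ · (1,2)# 1/3 ✗ · (1,3)+ 1/2 ✗ · (1,4)+ 3/3 ✓ · (1,5)+ 1/1 ✓
Row 2: (2,2)# 1/2 ✗ · (2,4)+ 2/2 ✓
Row 3: (3,2)+ 0/2 ✗ · (3,3)# 1/3 ✗ · (3,4)+ 2/4 ✗ · (3,5)+ 1/2 ✗
Row 4: (4,1)# 0/0 ✓ · (4,3)# 2/3 ✓ · (4,4)# 2/4 ✗ · (4,5)# 1/3 ✗
Row 5: (5,2)# 0/2 ✗ · (5,3)+ 2/4 ✗ · (5,4)+ 2/3 ✓ · (5,5)+ 1/3 ✗
Row 6: (6,2)+ 1/2 ✗ · (6,3)+ 2/2 ✓ · (6,5)# 0/1 ✗
Unsatisfied: (1,1), (1,2), (1,3), (2,2), (3,2), (3,3), (3,4), (3,5), (4,4), (4,5), (5,2), (5,3), (5,5), (6,2), (6,5) — 15 in total.

15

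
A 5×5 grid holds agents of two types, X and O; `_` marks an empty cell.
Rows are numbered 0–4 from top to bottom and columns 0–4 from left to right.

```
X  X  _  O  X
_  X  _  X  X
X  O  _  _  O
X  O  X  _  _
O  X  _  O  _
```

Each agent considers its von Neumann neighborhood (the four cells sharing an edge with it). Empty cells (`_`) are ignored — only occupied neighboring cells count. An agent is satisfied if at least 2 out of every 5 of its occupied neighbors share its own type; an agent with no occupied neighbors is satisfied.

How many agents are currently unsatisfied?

8

(0,0)X 1/1 ok
(0,1)X 2/2 ok
(0,3)O 0/2 unhappy
(0,4)X 1/2 ok
(1,1)X 1/2 ok
(1,3)X 1/2 ok
(1,4)X 2/3 ok
(2,0)X 1/2 ok
(2,1)O 1/3 unhappy
(2,4)O 0/1 unhappy
(3,0)X 1/3 unhappy
(3,1)O 1/4 unhappy
(3,2)X 0/1 unhappy
(4,0)O 0/2 unhappy
(4,1)X 0/2 unhappy
(4,3)O 0/0 ok
Unsatisfied: (0,3), (2,1), (2,4), (3,0), (3,1), (3,2), (4,0), (4,1) — 8 in total.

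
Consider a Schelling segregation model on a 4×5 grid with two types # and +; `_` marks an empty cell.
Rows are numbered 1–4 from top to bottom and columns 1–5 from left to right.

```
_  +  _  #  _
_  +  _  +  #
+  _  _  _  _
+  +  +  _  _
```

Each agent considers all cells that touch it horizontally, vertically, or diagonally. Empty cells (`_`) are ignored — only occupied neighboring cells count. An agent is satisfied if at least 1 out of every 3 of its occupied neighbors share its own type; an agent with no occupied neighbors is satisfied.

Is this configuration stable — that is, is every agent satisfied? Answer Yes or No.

No

(1,2)+ 1/1 ok
(1,4)# 1/2 ok
(2,2)+ 2/2 ok
(2,4)+ 0/2 unhappy
(2,5)# 1/2 ok
(3,1)+ 3/3 ok
(4,1)+ 2/2 ok
(4,2)+ 3/3 ok
(4,3)+ 1/1 ok
For instance (2,4) has only 0/2 same-type neighbors, below 1/3.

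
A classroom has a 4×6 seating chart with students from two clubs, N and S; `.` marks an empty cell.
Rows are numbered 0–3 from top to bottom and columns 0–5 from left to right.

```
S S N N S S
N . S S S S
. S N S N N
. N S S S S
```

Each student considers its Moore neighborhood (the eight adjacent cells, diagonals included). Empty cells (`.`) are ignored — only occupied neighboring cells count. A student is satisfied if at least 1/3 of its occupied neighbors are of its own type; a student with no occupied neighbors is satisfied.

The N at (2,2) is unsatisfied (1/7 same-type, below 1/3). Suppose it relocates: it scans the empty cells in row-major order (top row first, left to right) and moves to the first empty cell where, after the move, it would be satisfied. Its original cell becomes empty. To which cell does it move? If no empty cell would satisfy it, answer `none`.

Vacating (2,2). Empty cells in order:
  (1,1): 2/6 same-type → satisfied — stop here.

(1,1)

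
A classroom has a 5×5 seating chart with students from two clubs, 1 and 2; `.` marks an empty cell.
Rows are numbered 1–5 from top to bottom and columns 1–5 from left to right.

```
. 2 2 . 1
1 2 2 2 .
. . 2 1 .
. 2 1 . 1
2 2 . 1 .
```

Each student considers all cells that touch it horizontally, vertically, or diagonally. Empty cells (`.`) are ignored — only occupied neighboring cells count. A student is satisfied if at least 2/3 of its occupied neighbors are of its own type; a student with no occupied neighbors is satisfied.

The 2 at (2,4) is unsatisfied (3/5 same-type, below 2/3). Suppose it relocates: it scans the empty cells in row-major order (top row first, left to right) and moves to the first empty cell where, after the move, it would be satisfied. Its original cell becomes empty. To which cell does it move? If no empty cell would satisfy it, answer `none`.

Vacating (2,4). Empty cells in order:
  (1,1): 2/3 same-type → satisfied — stop here.

(1,1)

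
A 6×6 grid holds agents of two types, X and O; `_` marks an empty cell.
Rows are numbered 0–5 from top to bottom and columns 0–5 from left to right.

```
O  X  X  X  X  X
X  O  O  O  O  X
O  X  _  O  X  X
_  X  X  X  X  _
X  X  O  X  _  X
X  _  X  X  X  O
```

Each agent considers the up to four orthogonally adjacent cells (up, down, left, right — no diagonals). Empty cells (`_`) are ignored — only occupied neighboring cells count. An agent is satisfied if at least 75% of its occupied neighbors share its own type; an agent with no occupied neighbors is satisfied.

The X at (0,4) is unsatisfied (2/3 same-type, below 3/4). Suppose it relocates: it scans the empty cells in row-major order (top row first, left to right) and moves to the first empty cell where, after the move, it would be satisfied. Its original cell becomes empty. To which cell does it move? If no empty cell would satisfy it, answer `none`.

Vacating (0,4). Empty cells in order:
  (2,2): 2/4 same-type → still unsatisfied.
  (3,0): 2/3 same-type → still unsatisfied.
  (3,5): 3/3 same-type → satisfied — stop here.

(3,5)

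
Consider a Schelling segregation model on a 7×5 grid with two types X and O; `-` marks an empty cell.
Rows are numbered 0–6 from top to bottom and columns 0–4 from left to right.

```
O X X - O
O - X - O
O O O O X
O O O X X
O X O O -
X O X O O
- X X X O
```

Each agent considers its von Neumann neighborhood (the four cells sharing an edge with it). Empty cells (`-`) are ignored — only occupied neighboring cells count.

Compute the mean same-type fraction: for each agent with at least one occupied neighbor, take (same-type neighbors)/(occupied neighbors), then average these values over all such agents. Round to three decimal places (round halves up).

Row 0: (0,0)O 1/2 · (0,1)X 1/2 · (0,2)X 2/2 · (0,4)O 1/1
Row 1: (1,0)O 2/2 · (1,2)X 1/2 · (1,4)O 1/2
Row 2: (2,0)O 3/3 · (2,1)O 3/3 · (2,2)O 3/4 · (2,3)O 1/3 · (2,4)X 1/3
Row 3: (3,0)O 3/3 · (3,1)O 3/4 · (3,2)O 3/4 · (3,3)X 1/4 · (3,4)X 2/2
Row 4: (4,0)O 1/3 · (4,1)X 0/4 · (4,2)O 2/4 · (4,3)O 2/3
Row 5: (5,0)X 0/2 · (5,1)O 0/4 · (5,2)X 1/4 · (5,3)O 2/4 · (5,4)O 2/2
Row 6: (6,1)X 1/2 · (6,2)X 3/3 · (6,3)X 1/3 · (6,4)O 1/2
Sum over 30 agents: 1/2 + 1/2 + 2/2 + 1/1 + 2/2 + 1/2 + 1/2 + 3/3 + 3/3 + 3/4 + 1/3 + 1/3 + 3/3 + 3/4 + 3/4 + 1/4 + 2/2 + 1/3 + 0/4 + 2/4 + 2/3 + 0/2 + 0/4 + 1/4 + 2/4 + 2/2 + 1/2 + 3/3 + 1/3 + 1/2 = 71/4; mean = 71/4 ÷ 30 = 71/120 = 0.591666… → 0.592.

0.592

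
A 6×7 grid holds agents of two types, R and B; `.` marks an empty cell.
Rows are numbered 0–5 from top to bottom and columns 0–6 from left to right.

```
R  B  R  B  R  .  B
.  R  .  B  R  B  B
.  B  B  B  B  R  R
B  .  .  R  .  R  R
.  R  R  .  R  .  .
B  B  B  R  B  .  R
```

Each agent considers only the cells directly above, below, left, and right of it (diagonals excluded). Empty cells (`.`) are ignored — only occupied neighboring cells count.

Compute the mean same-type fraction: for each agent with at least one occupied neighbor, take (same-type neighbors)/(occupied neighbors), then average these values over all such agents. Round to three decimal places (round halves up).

Row 0: (0,0)R 0/1 · (0,1)B 0/3 · (0,2)R 0/2 · (0,3)B 1/3 · (0,4)R 1/2 · (0,6)B 1/1
Row 1: (1,1)R 0/2 · (1,3)B 2/3 · (1,4)R 1/4 · (1,5)B 1/3 · (1,6)B 2/3
Row 2: (2,1)B 1/2 · (2,2)B 2/2 · (2,3)B 3/4 · (2,4)B 1/3 · (2,5)R 2/4 · (2,6)R 2/3
Row 3: (3,0)B — no occupied neighbors · (3,3)R 0/1 · (3,5)R 2/2 · (3,6)R 2/2
Row 4: (4,1)R 1/2 · (4,2)R 1/2 · (4,4)R 0/1
Row 5: (5,0)B 1/1 · (5,1)B 2/3 · (5,2)B 1/3 · (5,3)R 0/2 · (5,4)B 0/2 · (5,6)R — no occupied neighbors
Sum over 28 agents: 0/1 + 0/3 + 0/2 + 1/3 + 1/2 + 1/1 + 0/2 + 2/3 + 1/4 + 1/3 + 2/3 + 1/2 + 2/2 + 3/4 + 1/3 + 2/4 + 2/3 + 0/1 + 2/2 + 2/2 + 1/2 + 1/2 + 0/1 + 1/1 + 2/3 + 1/3 + 0/2 + 0/2 = 25/2; mean = 25/2 ÷ 28 = 25/56 = 0.446428… → 0.446.

0.446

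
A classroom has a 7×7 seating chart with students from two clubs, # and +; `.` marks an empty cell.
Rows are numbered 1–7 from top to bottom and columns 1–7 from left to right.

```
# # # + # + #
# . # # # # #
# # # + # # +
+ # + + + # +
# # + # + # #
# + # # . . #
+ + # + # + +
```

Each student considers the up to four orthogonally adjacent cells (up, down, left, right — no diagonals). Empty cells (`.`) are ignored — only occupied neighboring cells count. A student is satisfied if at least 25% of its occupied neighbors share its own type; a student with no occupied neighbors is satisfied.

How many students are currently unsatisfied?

5

Row 1: (1,1)# 2/2 satisfied · (1,2)# 2/2 satisfied · (1,3)# 2/3 satisfied · (1,4)+ 0/3 not · (1,5)# 1/3 satisfied · (1,6)+ 0/3 not · (1,7)# 1/2 satisfied
Row 2: (2,1)# 2/2 satisfied · (2,3)# 3/3 satisfied · (2,4)# 2/4 satisfied · (2,5)# 4/4 satisfied · (2,6)# 3/4 satisfied · (2,7)# 2/3 satisfied
Row 3: (3,1)# 2/3 satisfied · (3,2)# 3/3 satisfied · (3,3)# 2/4 satisfied · (3,4)+ 1/4 satisfied · (3,5)# 2/4 satisfied · (3,6)# 3/4 satisfied · (3,7)+ 1/3 satisfied
Row 4: (4,1)+ 0/3 not · (4,2)# 2/4 satisfied · (4,3)+ 2/4 satisfied · (4,4)+ 3/4 satisfied · (4,5)+ 2/4 satisfied · (4,6)# 2/4 satisfied · (4,7)+ 1/3 satisfied
Row 5: (5,1)# 2/3 satisfied · (5,2)# 2/4 satisfied · (5,3)+ 1/4 satisfied · (5,4)# 1/4 satisfied · (5,5)+ 1/3 satisfied · (5,6)# 2/3 satisfied · (5,7)# 2/3 satisfied
Row 6: (6,1)# 1/3 satisfied · (6,2)+ 1/4 satisfied · (6,3)# 2/4 satisfied · (6,4)# 2/3 satisfied · (6,7)# 1/2 satisfied
Row 7: (7,1)+ 1/2 satisfied · (7,2)+ 2/3 satisfied · (7,3)# 1/3 satisfied · (7,4)+ 0/3 not · (7,5)# 0/2 not · (7,6)+ 1/2 satisfied · (7,7)+ 1/2 satisfied
Unsatisfied: (1,4), (1,6), (4,1), (7,4), (7,5) — 5 in total.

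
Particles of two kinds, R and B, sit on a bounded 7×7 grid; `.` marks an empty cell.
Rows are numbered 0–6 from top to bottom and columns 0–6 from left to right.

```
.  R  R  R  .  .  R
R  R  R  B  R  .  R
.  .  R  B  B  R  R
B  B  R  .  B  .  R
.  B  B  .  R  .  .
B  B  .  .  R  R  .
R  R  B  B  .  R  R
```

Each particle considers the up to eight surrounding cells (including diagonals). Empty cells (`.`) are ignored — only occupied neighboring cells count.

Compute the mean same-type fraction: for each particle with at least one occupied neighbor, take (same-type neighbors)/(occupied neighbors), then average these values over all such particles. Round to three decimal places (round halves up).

(0,1)R 4/4
(0,2)R 4/5
(0,3)R 3/4
(0,6)R 1/1
(1,0)R 2/2
(1,1)R 5/5
(1,2)R 5/7
(1,3)B 2/7
(1,4)R 2/5
(1,6)R 3/3
(2,2)R 3/6
(2,3)B 3/7
(2,4)B 3/5
(2,5)R 4/6
(2,6)R 3/3
(3,0)B 2/2
(3,1)B 3/5
(3,2)R 1/5
(3,4)B 2/4
(3,6)R 2/2
(4,1)B 5/6
(4,2)B 3/4
(4,4)R 2/3
(5,0)B 2/4
(5,1)B 4/6
(5,4)R 3/4
(5,5)R 4/4
(6,0)R 1/3
(6,1)R 1/4
(6,2)B 2/3
(6,3)B 1/2
(6,5)R 3/3
(6,6)R 2/2
Sum over 33 particles: 4/4 + 4/5 + 3/4 + 1/1 + 2/2 + 5/5 + 5/7 + 2/7 + 2/5 + 3/3 + 3/6 + 3/7 + 3/5 + 4/6 + 3/3 + 2/2 + 3/5 + 1/5 + 2/4 + 2/2 + 5/6 + 3/4 + 2/3 + 2/4 + 4/6 + 3/4 + 4/4 + 1/3 + 1/4 + 2/3 + 1/2 + 3/3 + 2/2 = 2453/105; mean = 2453/105 ÷ 33 = 223/315 = 0.707936… → 0.708.

0.708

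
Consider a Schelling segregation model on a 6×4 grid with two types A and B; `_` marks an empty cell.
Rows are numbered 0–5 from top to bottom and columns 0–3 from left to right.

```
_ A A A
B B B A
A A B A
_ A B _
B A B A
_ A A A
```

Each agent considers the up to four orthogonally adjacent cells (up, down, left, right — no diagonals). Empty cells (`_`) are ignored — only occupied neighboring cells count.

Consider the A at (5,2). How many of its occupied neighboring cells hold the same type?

Occupied neighbors of (5,2): (4,2)=B, (5,1)=A, (5,3)=A.
Same type (A): 2 of 3.

2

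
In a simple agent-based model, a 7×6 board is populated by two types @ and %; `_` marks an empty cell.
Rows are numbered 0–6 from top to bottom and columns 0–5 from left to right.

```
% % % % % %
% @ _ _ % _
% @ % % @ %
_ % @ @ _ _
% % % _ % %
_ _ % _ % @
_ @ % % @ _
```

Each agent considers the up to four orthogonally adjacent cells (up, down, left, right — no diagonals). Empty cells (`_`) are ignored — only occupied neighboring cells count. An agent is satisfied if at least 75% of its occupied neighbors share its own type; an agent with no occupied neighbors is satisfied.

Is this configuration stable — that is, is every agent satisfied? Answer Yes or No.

Row 0: (0,0)% 2/2 ok · (0,1)% 2/3 unhappy · (0,2)% 2/2 ok · (0,3)% 2/2 ok · (0,4)% 3/3 ok · (0,5)% 1/1 ok
Row 1: (1,0)% 2/3 unhappy · (1,1)@ 1/3 unhappy · (1,4)% 1/2 unhappy
Row 2: (2,0)% 1/2 unhappy · (2,1)@ 1/4 unhappy · (2,2)% 1/3 unhappy · (2,3)% 1/3 unhappy · (2,4)@ 0/3 unhappy · (2,5)% 0/1 unhappy
Row 3: (3,1)% 1/3 unhappy · (3,2)@ 1/4 unhappy · (3,3)@ 1/2 unhappy
Row 4: (4,0)% 1/1 ok · (4,1)% 3/3 ok · (4,2)% 2/3 unhappy · (4,4)% 2/2 ok · (4,5)% 1/2 unhappy
Row 5: (5,2)% 2/2 ok · (5,4)% 1/3 unhappy · (5,5)@ 0/2 unhappy
Row 6: (6,1)@ 0/1 unhappy · (6,2)% 2/3 unhappy · (6,3)% 1/2 unhappy · (6,4)@ 0/2 unhappy
For instance (0,1) has only 2/3 same-type neighbors, below 3/4.

No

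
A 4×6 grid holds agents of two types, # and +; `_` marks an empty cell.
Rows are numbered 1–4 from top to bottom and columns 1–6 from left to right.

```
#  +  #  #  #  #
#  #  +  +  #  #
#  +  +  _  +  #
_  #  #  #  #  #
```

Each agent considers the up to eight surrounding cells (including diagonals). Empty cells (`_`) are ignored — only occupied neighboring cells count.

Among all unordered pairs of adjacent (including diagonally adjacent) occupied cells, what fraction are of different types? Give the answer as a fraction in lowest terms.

26/57

Scan each occupied cell's neighbors to the right and below (and the two forward diagonals) so each pair is counted once.
Row 1: #(1,1)–+(1,2)≠ #(1,1)–#(2,1)= #(1,1)–#(2,2)= +(1,2)–#(1,3)≠ +(1,2)–#(2,2)≠ +(1,2)–+(2,3)= +(1,2)–#(2,1)≠ #(1,3)–#(1,4)= #(1,3)–+(2,3)≠ #(1,3)–+(2,4)≠ #(1,3)–#(2,2)= #(1,4)–#(1,5)= #(1,4)–+(2,4)≠ #(1,4)–#(2,5)= #(1,4)–+(2,3)≠ #(1,5)–#(1,6)= #(1,5)–#(2,5)= #(1,5)–#(2,6)= #(1,5)–+(2,4)≠ #(1,6)–#(2,6)= #(1,6)–#(2,5)=  → 9/21 unlike.
Row 2: #(2,1)–#(2,2)= #(2,1)–#(3,1)= #(2,1)–+(3,2)≠ #(2,2)–+(2,3)≠ #(2,2)–+(3,2)≠ #(2,2)–+(3,3)≠ #(2,2)–#(3,1)= +(2,3)–+(2,4)= +(2,3)–+(3,3)= +(2,3)–+(3,2)= +(2,4)–#(2,5)≠ +(2,4)–+(3,5)= +(2,4)–+(3,3)= #(2,5)–#(2,6)= #(2,5)–+(3,5)≠ #(2,5)–#(3,6)= #(2,6)–#(3,6)= #(2,6)–+(3,5)≠  → 7/18 unlike.
Row 3: #(3,1)–+(3,2)≠ #(3,1)–#(4,2)= +(3,2)–+(3,3)= +(3,2)–#(4,2)≠ +(3,2)–#(4,3)≠ +(3,3)–#(4,3)≠ +(3,3)–#(4,4)≠ +(3,3)–#(4,2)≠ +(3,5)–#(3,6)≠ +(3,5)–#(4,5)≠ +(3,5)–#(4,6)≠ +(3,5)–#(4,4)≠ #(3,6)–#(4,6)= #(3,6)–#(4,5)=  → 10/14 unlike.
Row 4: #(4,2)–#(4,3)= #(4,3)–#(4,4)= #(4,4)–#(4,5)= #(4,5)–#(4,6)=  → 0/4 unlike.
Total adjacent occupied pairs: 57; unlike-type pairs: 26.
26/57 is already in lowest terms.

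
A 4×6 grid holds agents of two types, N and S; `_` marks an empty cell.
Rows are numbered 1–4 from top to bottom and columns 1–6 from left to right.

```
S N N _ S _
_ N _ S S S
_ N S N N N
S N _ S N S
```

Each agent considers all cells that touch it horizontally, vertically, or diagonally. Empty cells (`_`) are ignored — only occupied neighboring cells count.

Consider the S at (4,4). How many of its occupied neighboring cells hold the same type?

Occupied neighbors of (4,4): (3,3)=S, (3,4)=N, (3,5)=N, (4,5)=N.
Same type (S): 1 of 4.

1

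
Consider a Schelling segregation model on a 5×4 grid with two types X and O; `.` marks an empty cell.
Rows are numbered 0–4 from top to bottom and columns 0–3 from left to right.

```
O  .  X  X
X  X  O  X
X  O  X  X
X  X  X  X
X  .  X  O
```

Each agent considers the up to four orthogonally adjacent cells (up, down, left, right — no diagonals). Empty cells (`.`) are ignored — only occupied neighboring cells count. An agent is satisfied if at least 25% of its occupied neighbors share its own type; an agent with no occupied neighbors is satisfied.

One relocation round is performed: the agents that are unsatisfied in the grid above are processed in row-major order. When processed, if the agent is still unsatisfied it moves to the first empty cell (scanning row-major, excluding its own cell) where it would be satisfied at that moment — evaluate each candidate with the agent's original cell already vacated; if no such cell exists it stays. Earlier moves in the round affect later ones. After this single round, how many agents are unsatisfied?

Initially unsatisfied (in order): (0,0), (1,2), (2,1), (4,3).
  (0,0): no empty cell satisfies it; stays.
  (1,2) → (0,1).
  (2,1): no empty cell satisfies it; stays.
  (4,3): no empty cell satisfies it; stays.
Resulting grid:
O O X X
X X . X
X O X X
X X X X
X . X O
Unsatisfied now: (2,1), (4,3).

2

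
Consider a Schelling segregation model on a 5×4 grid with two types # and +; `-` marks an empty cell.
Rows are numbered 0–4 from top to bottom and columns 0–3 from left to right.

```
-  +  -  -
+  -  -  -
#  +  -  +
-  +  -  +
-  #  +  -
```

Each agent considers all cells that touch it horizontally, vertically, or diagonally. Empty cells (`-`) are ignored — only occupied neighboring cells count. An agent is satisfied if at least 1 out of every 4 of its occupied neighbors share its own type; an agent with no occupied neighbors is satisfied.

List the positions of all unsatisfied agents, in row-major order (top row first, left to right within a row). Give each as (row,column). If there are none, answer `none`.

(0,1)+ 1/1 ok
(1,0)+ 2/3 ok
(2,0)# 0/3 unhappy
(2,1)+ 2/3 ok
(2,3)+ 1/1 ok
(3,1)+ 2/4 ok
(3,3)+ 2/2 ok
(4,1)# 0/2 unhappy
(4,2)+ 2/3 ok

(2,0), (4,1)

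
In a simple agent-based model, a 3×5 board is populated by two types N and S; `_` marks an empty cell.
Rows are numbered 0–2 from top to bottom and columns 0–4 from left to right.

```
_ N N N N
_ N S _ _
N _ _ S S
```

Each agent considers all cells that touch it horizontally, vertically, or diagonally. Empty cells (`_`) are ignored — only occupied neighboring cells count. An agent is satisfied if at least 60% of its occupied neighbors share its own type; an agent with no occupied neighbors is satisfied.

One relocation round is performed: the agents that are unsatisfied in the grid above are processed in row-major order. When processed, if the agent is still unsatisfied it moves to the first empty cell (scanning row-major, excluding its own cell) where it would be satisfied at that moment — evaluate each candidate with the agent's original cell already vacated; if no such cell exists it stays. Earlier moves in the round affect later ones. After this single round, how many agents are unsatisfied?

Initially unsatisfied (in order): (1,2).
  (1,2): no empty cell satisfies it; stays.
Resulting grid:
_ N N N N
_ N S _ _
N _ _ S S
Unsatisfied now: (1,2).

1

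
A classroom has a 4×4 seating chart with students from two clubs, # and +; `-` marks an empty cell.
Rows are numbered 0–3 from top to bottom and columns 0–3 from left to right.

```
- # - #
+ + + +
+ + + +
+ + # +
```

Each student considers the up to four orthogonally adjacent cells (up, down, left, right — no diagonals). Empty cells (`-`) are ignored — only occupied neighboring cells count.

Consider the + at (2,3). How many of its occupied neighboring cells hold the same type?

Occupied neighbors of (2,3): (1,3)=+, (3,3)=+, (2,2)=+.
Same type (+): 3 of 3.

3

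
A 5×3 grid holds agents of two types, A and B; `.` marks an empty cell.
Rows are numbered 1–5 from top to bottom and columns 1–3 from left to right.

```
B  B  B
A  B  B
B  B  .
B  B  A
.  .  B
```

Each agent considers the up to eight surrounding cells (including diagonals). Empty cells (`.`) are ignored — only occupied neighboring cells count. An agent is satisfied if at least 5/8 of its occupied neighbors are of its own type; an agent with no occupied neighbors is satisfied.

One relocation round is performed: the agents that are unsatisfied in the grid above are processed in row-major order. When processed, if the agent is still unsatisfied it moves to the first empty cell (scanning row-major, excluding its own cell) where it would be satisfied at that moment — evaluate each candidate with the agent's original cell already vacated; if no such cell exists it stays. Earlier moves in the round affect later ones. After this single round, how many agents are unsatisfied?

Initially unsatisfied (in order): (2,1), (4,3), (5,3).
  (2,1): no empty cell satisfies it; stays.
  (4,3): no empty cell satisfies it; stays.
  (5,3) → (3,3).
Resulting grid:
B B B
A B B
B B B
B B A
. . .
Unsatisfied now: (2,1), (4,3).

2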